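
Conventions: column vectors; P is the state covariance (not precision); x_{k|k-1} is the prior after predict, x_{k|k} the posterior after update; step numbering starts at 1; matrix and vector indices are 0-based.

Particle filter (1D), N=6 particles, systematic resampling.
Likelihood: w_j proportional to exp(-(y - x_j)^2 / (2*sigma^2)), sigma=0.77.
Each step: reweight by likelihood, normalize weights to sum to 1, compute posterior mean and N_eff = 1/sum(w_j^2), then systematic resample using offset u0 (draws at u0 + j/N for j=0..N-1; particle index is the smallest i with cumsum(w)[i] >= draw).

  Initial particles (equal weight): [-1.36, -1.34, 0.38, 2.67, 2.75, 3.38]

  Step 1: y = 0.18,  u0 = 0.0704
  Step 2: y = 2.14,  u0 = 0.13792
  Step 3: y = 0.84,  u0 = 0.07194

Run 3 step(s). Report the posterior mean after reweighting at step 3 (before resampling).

step 1: w=[0.1079, 0.1136, 0.7710, 0.0043, 0.0030, 0.0001]  mean=0.0142  Neff=1.6155  idx=[0, 2, 2, 2, 2, 2]
step 2: w=[0.0001, 0.2000, 0.2000, 0.2000, 0.2000, 0.2000]  mean=0.3798  Neff=5.0009  idx=[1, 2, 3, 4, 5, 5]
step 3: w=[0.1667, 0.1667, 0.1667, 0.1667, 0.1667, 0.1667]  mean=0.3800  Neff=6.0000  idx=[0, 1, 2, 3, 4, 5]

post_mean = 0.3800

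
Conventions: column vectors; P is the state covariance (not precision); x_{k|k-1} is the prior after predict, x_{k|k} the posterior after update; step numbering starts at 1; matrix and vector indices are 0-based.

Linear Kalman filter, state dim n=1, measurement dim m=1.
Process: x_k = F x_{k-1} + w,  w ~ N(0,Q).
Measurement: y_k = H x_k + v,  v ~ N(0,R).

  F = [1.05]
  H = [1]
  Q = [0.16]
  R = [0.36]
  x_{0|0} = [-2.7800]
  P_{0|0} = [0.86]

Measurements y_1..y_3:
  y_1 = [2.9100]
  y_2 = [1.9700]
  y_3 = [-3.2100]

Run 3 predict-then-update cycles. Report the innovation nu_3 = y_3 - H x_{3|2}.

innov = [-5.0870]

step 1: x^-=[-2.9190]  P^-=[1.1081]  S=[1.4682]  K=[0.7548]  nu=[5.8290]  x^+=[1.4807]  P^+=[0.2717]
step 2: x^-=[1.5547]  P^-=[0.4596]  S=[0.8196]  K=[0.5607]  nu=[0.4153]  x^+=[1.7876]  P^+=[0.2019]
step 3: x^-=[1.8770]  P^-=[0.3826]  S=[0.7426]  K=[0.5152]  nu=[-5.0870]  x^+=[-0.7438]  P^+=[0.1855]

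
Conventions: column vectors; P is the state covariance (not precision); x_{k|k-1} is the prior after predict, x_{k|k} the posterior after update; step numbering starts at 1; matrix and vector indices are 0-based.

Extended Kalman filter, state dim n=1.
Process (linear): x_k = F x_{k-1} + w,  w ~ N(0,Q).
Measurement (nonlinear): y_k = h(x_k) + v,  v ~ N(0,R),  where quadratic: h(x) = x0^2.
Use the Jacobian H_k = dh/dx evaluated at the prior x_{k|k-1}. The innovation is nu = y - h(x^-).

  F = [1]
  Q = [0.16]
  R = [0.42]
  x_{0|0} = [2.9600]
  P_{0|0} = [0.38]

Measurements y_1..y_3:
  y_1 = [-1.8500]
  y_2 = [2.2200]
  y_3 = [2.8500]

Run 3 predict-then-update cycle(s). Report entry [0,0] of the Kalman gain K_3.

step 1: x^-=[2.9600]  P^-=[0.5400]  H_jac=[5.9200]  S=[19.3451]  K=[0.1653]  nu=[-10.6116]  x^+=[1.2064]  P^+=[0.0117]
step 2: x^-=[1.2064]  P^-=[0.1717]  H_jac=[2.4128]  S=[1.4197]  K=[0.2918]  nu=[0.7646]  x^+=[1.4295]  P^+=[0.0508]
step 3: x^-=[1.4295]  P^-=[0.2108]  H_jac=[2.8591]  S=[2.1432]  K=[0.2812]  nu=[0.8064]  x^+=[1.6563]  P^+=[0.0413]

K[0,0] = 0.2812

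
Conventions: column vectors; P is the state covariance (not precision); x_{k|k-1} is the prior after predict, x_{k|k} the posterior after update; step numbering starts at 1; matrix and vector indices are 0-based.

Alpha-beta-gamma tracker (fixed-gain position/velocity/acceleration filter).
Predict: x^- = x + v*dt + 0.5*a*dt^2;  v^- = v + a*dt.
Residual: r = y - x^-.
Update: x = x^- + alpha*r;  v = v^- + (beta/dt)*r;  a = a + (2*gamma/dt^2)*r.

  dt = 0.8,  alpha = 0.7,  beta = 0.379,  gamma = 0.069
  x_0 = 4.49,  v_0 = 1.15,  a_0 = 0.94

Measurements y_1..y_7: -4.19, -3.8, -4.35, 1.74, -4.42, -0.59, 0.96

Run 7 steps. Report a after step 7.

a_post = 1.2327

step 1: x_pred=5.7108  r=-9.9008  x^+=-1.2198  v^+=-2.7885  a^+=-1.1949
step 2: x_pred=-3.8329  r=0.0329  x^+=-3.8099  v^+=-3.7288  a^+=-1.1878
step 3: x_pred=-7.1730  r=2.8230  x^+=-5.1969  v^+=-3.3416  a^+=-0.5791
step 4: x_pred=-8.0555  r=9.7955  x^+=-1.1986  v^+=0.8358  a^+=1.5331
step 5: x_pred=-0.0394  r=-4.3806  x^+=-3.1058  v^+=-0.0131  a^+=0.5885
step 6: x_pred=-2.9279  r=2.3379  x^+=-1.2914  v^+=1.5654  a^+=1.0927
step 7: x_pred=0.3106  r=0.6494  x^+=0.7652  v^+=2.7472  a^+=1.2327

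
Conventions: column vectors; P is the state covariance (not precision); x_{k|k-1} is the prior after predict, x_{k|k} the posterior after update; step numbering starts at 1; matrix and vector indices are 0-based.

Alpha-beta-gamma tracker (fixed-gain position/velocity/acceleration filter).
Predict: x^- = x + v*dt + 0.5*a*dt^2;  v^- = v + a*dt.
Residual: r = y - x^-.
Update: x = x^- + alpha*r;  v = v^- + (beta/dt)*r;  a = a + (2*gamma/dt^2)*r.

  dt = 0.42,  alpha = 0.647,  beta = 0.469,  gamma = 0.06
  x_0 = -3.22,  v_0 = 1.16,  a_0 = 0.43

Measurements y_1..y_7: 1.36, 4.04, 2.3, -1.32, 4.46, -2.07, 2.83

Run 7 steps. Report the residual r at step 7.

resid = 5.9532

step 1: x_pred=-2.6949  r=4.0549  x^+=-0.0714  v^+=5.8685  a^+=3.1884
step 2: x_pred=2.6746  r=1.3654  x^+=3.5580  v^+=8.7323  a^+=4.1172
step 3: x_pred=7.5887  r=-5.2887  x^+=4.1669  v^+=4.5558  a^+=0.5194
step 4: x_pred=6.1262  r=-7.4462  x^+=1.3085  v^+=-3.5409  a^+=-4.5460
step 5: x_pred=-0.5796  r=5.0396  x^+=2.6810  v^+=0.1774  a^+=-1.1177
step 6: x_pred=2.6569  r=-4.7269  x^+=-0.4014  v^+=-5.5704  a^+=-4.3332
step 7: x_pred=-3.1232  r=5.9532  x^+=0.7285  v^+=-0.7427  a^+=-0.2835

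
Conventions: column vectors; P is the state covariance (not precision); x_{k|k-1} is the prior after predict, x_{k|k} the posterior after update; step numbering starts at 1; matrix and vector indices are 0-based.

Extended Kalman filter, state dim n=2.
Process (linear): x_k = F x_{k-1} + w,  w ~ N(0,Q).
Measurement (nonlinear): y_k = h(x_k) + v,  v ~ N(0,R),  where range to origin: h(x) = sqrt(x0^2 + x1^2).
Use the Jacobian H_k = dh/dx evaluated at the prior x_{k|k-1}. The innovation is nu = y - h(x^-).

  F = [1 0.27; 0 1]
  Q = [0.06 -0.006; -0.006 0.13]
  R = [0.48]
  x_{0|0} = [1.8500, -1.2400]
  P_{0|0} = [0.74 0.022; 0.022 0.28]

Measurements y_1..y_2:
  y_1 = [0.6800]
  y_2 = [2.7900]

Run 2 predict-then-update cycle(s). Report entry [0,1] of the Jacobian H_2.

step 1: x^-=[1.5152, -1.2400]  P^-=[0.8323 0.0916; 0.0916 0.4100]  H_jac=[0.7739 -0.6333]  S=[1.0531]  K=[0.5565; -0.1793]  nu=[-1.2779]  x^+=[0.8040, -1.0109]  P^+=[0.5061 0.1967; 0.1967 0.3762]
step 2: x^-=[0.5311, -1.0109]  P^-=[0.6997 0.2922; 0.2922 0.5062]  H_jac=[0.4651 -0.8853]  S=[0.7874]  K=[0.0847; -0.3965]  nu=[1.6481]  x^+=[0.6707, -1.6644]  P^+=[0.6941 0.3187; 0.3187 0.3824]

H_jac[0,1] = -0.8853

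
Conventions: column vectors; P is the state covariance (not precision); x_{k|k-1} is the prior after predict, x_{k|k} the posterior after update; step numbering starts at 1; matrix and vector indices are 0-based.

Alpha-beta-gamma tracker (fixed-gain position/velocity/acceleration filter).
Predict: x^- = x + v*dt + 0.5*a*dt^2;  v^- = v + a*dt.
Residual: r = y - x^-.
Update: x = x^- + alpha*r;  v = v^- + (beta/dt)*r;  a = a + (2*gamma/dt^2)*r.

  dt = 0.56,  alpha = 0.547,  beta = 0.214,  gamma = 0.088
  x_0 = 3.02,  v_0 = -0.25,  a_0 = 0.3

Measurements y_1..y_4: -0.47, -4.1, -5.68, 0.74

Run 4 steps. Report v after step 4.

v_post = -4.7912

step 1: x_pred=2.9270  r=-3.3970  x^+=1.0689  v^+=-1.3802  a^+=-1.6065
step 2: x_pred=0.0441  r=-4.1441  x^+=-2.2227  v^+=-3.8634  a^+=-3.9323
step 3: x_pred=-5.0028  r=-0.6772  x^+=-5.3732  v^+=-6.3243  a^+=-4.3123
step 4: x_pred=-9.5910  r=10.3310  x^+=-3.9399  v^+=-4.7912  a^+=1.4857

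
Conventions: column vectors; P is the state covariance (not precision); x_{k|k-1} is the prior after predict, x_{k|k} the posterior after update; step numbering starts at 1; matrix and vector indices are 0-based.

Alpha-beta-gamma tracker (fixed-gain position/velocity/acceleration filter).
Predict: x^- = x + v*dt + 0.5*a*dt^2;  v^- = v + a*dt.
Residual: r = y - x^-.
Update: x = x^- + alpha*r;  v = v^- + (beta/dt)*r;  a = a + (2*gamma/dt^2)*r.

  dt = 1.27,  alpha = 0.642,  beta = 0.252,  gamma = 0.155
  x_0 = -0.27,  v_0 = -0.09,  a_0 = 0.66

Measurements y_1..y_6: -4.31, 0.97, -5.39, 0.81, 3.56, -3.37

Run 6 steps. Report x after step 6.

x_post = -0.4686

step 1: x_pred=0.1480  r=-4.4580  x^+=-2.7141  v^+=-0.1364  a^+=-0.1968
step 2: x_pred=-3.0460  r=4.0160  x^+=-0.4677  v^+=0.4105  a^+=0.5750
step 3: x_pred=0.5174  r=-5.9074  x^+=-3.2751  v^+=-0.0313  a^+=-0.5604
step 4: x_pred=-3.7668  r=4.5768  x^+=-0.8285  v^+=0.1652  a^+=0.3193
step 5: x_pred=-0.3612  r=3.9212  x^+=2.1562  v^+=1.3488  a^+=1.0730
step 6: x_pred=4.7344  r=-8.1044  x^+=-0.4686  v^+=1.1033  a^+=-0.4847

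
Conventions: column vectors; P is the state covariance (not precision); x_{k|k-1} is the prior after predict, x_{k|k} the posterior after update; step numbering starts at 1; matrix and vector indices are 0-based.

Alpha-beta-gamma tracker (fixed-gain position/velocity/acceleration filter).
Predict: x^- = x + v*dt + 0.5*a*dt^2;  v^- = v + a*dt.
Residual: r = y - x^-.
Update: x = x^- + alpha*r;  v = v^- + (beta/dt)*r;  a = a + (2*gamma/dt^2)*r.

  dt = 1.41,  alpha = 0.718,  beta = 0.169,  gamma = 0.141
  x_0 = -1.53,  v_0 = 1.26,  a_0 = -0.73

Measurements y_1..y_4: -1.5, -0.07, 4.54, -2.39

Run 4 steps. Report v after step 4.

v_post = -0.8655

step 1: x_pred=-0.4791  r=-1.0209  x^+=-1.2121  v^+=0.1083  a^+=-0.8748
step 2: x_pred=-1.9290  r=1.8590  x^+=-0.5942  v^+=-0.9023  a^+=-0.6111
step 3: x_pred=-2.4740  r=7.0140  x^+=2.5620  v^+=-0.9234  a^+=0.3838
step 4: x_pred=1.6416  r=-4.0316  x^+=-1.2531  v^+=-0.8655  a^+=-0.1881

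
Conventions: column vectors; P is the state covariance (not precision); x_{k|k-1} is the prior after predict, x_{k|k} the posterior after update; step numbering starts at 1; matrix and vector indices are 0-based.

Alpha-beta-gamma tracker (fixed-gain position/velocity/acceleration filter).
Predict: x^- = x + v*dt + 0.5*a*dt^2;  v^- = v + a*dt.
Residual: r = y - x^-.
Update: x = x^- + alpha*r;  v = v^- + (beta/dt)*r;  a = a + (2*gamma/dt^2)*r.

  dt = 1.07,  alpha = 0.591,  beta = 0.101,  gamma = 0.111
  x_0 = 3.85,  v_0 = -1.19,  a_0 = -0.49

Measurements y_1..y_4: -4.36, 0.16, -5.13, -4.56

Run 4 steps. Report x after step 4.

step 1: x_pred=2.2962  r=-6.6562  x^+=-1.6376  v^+=-2.3426  a^+=-1.7807
step 2: x_pred=-5.1635  r=5.3235  x^+=-2.0173  v^+=-3.7454  a^+=-0.7484
step 3: x_pred=-6.4533  r=1.3233  x^+=-5.6712  v^+=-4.4213  a^+=-0.4918
step 4: x_pred=-10.6836  r=6.1236  x^+=-7.0645  v^+=-4.3695  a^+=0.6956

x_post = -7.0645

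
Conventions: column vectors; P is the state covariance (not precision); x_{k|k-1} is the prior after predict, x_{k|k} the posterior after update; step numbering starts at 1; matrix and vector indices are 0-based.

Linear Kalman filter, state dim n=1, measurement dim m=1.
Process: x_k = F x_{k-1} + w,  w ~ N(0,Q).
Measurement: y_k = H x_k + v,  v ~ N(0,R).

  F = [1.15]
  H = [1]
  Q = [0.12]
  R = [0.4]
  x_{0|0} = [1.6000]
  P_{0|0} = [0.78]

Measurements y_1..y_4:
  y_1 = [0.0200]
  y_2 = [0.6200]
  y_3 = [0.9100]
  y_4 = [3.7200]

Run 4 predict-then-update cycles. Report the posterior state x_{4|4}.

x_post = [2.3020]

step 1: x^-=[1.8400]  P^-=[1.1515]  S=[1.5515]  K=[0.7422]  nu=[-1.8200]  x^+=[0.4892]  P^+=[0.2969]
step 2: x^-=[0.5626]  P^-=[0.5126]  S=[0.9126]  K=[0.5617]  nu=[0.0574]  x^+=[0.5948]  P^+=[0.2247]
step 3: x^-=[0.6841]  P^-=[0.4171]  S=[0.8171]  K=[0.5105]  nu=[0.2259]  x^+=[0.7994]  P^+=[0.2042]
step 4: x^-=[0.9193]  P^-=[0.3900]  S=[0.7900]  K=[0.4937]  nu=[2.8007]  x^+=[2.3020]  P^+=[0.1975]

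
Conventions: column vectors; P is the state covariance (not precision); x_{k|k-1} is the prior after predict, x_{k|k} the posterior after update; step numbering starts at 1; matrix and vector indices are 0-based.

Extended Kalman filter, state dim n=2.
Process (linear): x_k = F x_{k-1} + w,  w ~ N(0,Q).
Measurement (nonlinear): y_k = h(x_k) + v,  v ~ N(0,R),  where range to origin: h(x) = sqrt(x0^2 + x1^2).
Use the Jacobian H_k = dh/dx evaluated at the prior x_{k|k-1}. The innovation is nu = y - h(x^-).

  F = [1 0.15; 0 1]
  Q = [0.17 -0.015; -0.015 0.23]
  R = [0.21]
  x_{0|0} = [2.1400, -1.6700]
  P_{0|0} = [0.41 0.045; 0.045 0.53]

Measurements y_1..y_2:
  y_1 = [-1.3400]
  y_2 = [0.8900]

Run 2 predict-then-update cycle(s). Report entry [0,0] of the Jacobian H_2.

step 1: x^-=[1.8895, -1.6700]  P^-=[0.6054 0.1095; 0.1095 0.7600]  H_jac=[0.7493 -0.6622]  S=[0.7745]  K=[0.4921; -0.5439]  nu=[-3.8617]  x^+=[-0.0107, 0.4303]  P^+=[0.4179 0.3168; 0.3168 0.5309]
step 2: x^-=[0.0539, 0.4303]  P^-=[0.6949 0.3814; 0.3814 0.7609]  H_jac=[0.1242 0.9923]  S=[1.0639]  K=[0.4369; 0.7542]  nu=[0.4563]  x^+=[0.2532, 0.7745]  P^+=[0.4918 0.0309; 0.0309 0.1557]

H_jac[0,0] = 0.1242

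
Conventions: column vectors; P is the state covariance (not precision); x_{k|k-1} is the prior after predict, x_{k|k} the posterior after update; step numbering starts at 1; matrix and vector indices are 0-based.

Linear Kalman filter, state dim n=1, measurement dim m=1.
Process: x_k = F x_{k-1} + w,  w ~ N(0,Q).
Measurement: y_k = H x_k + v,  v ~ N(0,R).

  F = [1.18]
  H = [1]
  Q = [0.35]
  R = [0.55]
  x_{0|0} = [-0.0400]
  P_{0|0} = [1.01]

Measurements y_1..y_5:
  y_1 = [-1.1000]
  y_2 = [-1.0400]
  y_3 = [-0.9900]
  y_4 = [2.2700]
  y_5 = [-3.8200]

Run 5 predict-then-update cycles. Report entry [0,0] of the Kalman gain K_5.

step 1: x^-=[-0.0472]  P^-=[1.7563]  S=[2.3063]  K=[0.7615]  nu=[-1.0528]  x^+=[-0.8489]  P^+=[0.4188]
step 2: x^-=[-1.0017]  P^-=[0.9332]  S=[1.4832]  K=[0.6292]  nu=[-0.0383]  x^+=[-1.0258]  P^+=[0.3460]
step 3: x^-=[-1.2105]  P^-=[0.8318]  S=[1.3818]  K=[0.6020]  nu=[0.2205]  x^+=[-1.0777]  P^+=[0.3311]
step 4: x^-=[-1.2717]  P^-=[0.8110]  S=[1.3610]  K=[0.5959]  nu=[3.5417]  x^+=[0.8387]  P^+=[0.3277]
step 5: x^-=[0.9897]  P^-=[0.8063]  S=[1.3563]  K=[0.5945]  nu=[-4.8097]  x^+=[-1.8697]  P^+=[0.3270]

K[0,0] = 0.5945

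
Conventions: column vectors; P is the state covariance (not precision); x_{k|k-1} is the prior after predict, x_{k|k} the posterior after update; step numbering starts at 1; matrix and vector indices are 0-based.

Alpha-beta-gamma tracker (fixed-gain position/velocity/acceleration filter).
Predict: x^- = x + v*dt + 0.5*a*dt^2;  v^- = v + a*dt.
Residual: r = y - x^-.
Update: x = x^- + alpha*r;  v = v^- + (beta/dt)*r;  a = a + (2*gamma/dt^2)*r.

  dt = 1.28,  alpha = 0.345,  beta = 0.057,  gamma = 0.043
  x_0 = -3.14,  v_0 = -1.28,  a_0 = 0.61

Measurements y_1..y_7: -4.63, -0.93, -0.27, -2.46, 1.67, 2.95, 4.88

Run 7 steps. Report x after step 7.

step 1: x_pred=-4.2787  r=-0.3513  x^+=-4.3999  v^+=-0.5148  a^+=0.5916
step 2: x_pred=-4.5743  r=3.6443  x^+=-3.3170  v^+=0.4046  a^+=0.7828
step 3: x_pred=-2.1578  r=1.8878  x^+=-1.5065  v^+=1.4907  a^+=0.8819
step 4: x_pred=1.1242  r=-3.5842  x^+=-0.1124  v^+=2.4600  a^+=0.6938
step 5: x_pred=3.6048  r=-1.9348  x^+=2.9373  v^+=3.2619  a^+=0.5922
step 6: x_pred=7.5977  r=-4.6477  x^+=5.9943  v^+=3.8130  a^+=0.3483
step 7: x_pred=11.1603  r=-6.2803  x^+=8.9936  v^+=3.9792  a^+=0.0186

x_post = 8.9936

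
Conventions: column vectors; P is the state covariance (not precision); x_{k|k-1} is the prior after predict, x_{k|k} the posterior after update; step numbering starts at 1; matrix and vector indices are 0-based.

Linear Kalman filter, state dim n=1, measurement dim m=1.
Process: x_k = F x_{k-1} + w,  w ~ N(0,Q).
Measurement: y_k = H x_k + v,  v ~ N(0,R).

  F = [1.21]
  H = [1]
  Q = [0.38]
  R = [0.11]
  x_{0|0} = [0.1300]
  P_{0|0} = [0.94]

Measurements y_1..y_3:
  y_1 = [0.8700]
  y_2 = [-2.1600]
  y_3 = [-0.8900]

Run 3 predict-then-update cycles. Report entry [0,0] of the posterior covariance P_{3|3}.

P_post[0,0] = 0.0906

step 1: x^-=[0.1573]  P^-=[1.7563]  S=[1.8663]  K=[0.9411]  nu=[0.7127]  x^+=[0.8280]  P^+=[0.1035]
step 2: x^-=[1.0019]  P^-=[0.5316]  S=[0.6416]  K=[0.8285]  nu=[-3.1619]  x^+=[-1.6179]  P^+=[0.0911]
step 3: x^-=[-1.9576]  P^-=[0.5134]  S=[0.6234]  K=[0.8236]  nu=[1.0676]  x^+=[-1.0784]  P^+=[0.0906]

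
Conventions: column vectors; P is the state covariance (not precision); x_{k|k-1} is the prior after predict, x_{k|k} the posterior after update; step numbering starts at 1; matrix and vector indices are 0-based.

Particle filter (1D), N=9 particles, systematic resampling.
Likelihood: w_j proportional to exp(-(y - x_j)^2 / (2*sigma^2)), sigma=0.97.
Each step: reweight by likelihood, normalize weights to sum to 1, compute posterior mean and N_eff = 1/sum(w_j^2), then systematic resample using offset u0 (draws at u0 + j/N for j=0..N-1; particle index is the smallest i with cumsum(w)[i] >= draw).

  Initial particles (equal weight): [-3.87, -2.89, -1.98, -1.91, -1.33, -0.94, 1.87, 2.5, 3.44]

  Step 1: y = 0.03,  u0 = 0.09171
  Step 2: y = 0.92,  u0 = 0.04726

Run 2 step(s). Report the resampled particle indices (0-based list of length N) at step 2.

step 1: w=[0.0002, 0.0074, 0.0805, 0.0933, 0.2580, 0.4181, 0.1141, 0.0269, 0.0014]  mean=-0.8106  Neff=3.6988  idx=[3, 4, 4, 4, 5, 5, 5, 6, 7]
step 2: w=[0.0090, 0.0430, 0.0430, 0.0430, 0.1007, 0.1007, 0.1007, 0.3919, 0.1680]  mean=0.6804  Neff=4.5891  idx=[1, 4, 5, 6, 7, 7, 7, 7, 8]

resampled_idx = [1, 4, 5, 6, 7, 7, 7, 7, 8]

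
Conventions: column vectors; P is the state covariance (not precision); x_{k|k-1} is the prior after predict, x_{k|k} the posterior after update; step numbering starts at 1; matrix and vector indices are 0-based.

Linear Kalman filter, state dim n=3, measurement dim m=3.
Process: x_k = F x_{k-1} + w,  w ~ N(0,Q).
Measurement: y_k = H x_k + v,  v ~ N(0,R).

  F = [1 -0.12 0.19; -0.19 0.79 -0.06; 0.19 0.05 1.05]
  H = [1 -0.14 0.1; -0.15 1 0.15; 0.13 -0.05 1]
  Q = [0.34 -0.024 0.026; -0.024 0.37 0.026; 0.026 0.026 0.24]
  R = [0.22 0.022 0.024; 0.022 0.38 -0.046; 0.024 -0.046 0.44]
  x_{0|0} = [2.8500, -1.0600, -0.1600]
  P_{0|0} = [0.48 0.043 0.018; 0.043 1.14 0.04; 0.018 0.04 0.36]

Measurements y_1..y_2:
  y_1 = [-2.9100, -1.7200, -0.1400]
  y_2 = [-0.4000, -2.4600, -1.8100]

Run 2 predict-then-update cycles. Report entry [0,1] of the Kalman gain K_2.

step 1: x^-=[2.9468, -1.3693, 0.3205]  P^-=[0.8441 -0.1879 0.1982; -0.1879 1.0838 0.0663; 0.1982 0.0663 0.6693]  S=[1.1824 -0.4061 0.4123; -0.4061 1.5652 -0.0021; 0.4123 -0.0021 1.1736]  K=[0.7561 0.0143 0.0049; -0.0408 0.7062 0.0052; 0.0522 0.1018 0.5713]  nu=[-6.0806, 0.0432, -0.9120]  x^+=[-1.6544, -1.0952, -0.5136]  P^+=[0.1735 0.0479 -0.0005; 0.0479 0.2779 -0.0235; -0.0005 -0.0235 0.2468]
step 2: x^-=[-1.6206, -0.5200, -0.9084]  P^-=[0.5158 -0.0508 0.1100; -0.0508 0.5384 0.0026; 0.1100 0.0026 0.5173]  S=[0.7877 -0.1598 0.2611; -0.1598 0.9528 -0.0242; 0.2611 -0.0242 0.9964]  K=[0.6761 -0.0037 0.0030; -0.0430 0.5662 -0.0061; 0.0496 0.0884 0.5226]  nu=[1.2386, -2.0468, -0.7170]  x^+=[-0.7777, -1.7278, -1.4025]  P^+=[0.1539 0.0365 -0.0005; 0.0365 0.2234 -0.0233; -0.0005 -0.0233 0.2259]

K[0,1] = -0.0037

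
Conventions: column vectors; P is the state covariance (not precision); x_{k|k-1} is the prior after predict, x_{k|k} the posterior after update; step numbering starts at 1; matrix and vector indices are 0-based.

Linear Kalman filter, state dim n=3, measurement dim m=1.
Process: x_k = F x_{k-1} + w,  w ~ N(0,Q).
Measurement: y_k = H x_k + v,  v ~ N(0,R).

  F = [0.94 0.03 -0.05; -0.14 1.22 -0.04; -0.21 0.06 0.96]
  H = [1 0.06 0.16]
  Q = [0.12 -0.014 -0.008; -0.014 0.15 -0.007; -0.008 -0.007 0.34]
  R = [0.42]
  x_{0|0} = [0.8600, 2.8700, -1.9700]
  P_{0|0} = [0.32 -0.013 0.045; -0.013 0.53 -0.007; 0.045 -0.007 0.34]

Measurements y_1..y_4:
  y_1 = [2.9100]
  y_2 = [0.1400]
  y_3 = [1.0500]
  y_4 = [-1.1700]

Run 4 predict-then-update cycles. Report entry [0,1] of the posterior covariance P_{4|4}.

P_post[0,1] = -0.1736

step 1: x^-=[0.9930, 3.4598, -1.8996]  P^-=[0.3991 -0.0518 -0.0463; -0.0518 0.9513 0.0177; -0.0463 0.0177 0.6507]  S=[0.8185]  K=[0.4748; 0.0099; 0.0720]  nu=[2.0133]  x^+=[1.9489, 3.4797, -1.7547]  P^+=[0.2146 -0.0557 -0.0742; -0.0557 0.9512 0.0172; -0.0742 0.0172 0.6465]
step 2: x^-=[2.0241, 4.0426, -1.8850]  P^-=[0.3159 -0.0685 -0.1498; -0.0685 1.5875 0.0882; -0.1498 0.0882 0.9820]  S=[0.7123]  K=[0.4041; 0.0573; 0.0177]  nu=[-1.8250]  x^+=[1.2866, 3.9379, -1.9173]  P^+=[0.1996 -0.0850 -0.1549; -0.0850 1.5852 0.0875; -0.1549 0.0875 0.9818]
step 3: x^-=[1.4234, 4.7009, -1.8745]  P^-=[0.3098 -0.0782 -0.2351; -0.0782 2.5337 0.2215; -0.2351 0.2215 1.3340]  S=[0.6927]  K=[0.3861; 0.1578; -0.0121]  nu=[-0.3556]  x^+=[1.2861, 4.6447, -1.8703]  P^+=[0.2065 -0.1204 -0.2319; -0.1204 2.5164 0.2228; -0.2319 0.2228 1.3339]
step 4: x^-=[1.4418, 5.5613, -1.7868]  P^-=[0.3224 -0.0907 -0.3202; -0.0907 3.9184 0.4536; -0.3202 0.4536 1.7097]  S=[0.6956]  K=[0.3820; 0.3119; -0.0280]  nu=[-2.6596]  x^+=[0.4259, 4.7317, -1.7125]  P^+=[0.2209 -0.1736 -0.3128; -0.1736 3.8507 0.4596; -0.3128 0.4596 1.7092]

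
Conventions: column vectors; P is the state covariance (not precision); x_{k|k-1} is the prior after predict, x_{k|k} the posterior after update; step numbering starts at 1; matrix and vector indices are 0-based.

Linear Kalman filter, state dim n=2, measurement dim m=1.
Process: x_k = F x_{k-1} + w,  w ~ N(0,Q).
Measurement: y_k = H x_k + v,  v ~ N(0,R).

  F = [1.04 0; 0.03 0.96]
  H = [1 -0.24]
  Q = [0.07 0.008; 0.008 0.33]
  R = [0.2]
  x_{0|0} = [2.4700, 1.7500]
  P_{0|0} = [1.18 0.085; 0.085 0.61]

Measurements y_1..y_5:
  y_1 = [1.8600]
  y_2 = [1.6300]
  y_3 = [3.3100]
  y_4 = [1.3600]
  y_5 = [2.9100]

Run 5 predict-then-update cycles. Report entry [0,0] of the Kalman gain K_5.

K[0,0] = 0.4351

step 1: x^-=[2.5688, 1.7541]  P^-=[1.3463 0.1297; 0.1297 0.8981]  S=[1.5358]  K=[0.8564; -0.0559]  nu=[-0.2878]  x^+=[2.3223, 1.7702]  P^+=[0.2200 0.2032; 0.2032 0.8933]
step 2: x^-=[2.4152, 1.7691]  P^-=[0.3080 0.2178; 0.2178 1.1652]  S=[0.4706]  K=[0.5434; -0.1315]  nu=[-0.3606]  x^+=[2.2192, 1.8165]  P^+=[0.1690 0.2514; 0.2514 1.1571]
step 3: x^-=[2.3080, 1.8104]  P^-=[0.2528 0.2643; 0.2643 1.4110]  S=[0.4072]  K=[0.4651; -0.1826]  nu=[1.4365]  x^+=[2.9761, 1.5481]  P^+=[0.1647 0.2988; 0.2988 1.3974]
step 4: x^-=[3.0951, 1.5754]  P^-=[0.2482 0.3115; 0.3115 1.6352]  S=[0.3928]  K=[0.4414; -0.2060]  nu=[-1.3570]  x^+=[2.4961, 1.8550]  P^+=[0.1716 0.3472; 0.3472 1.6185]
step 5: x^-=[2.5959, 1.8557]  P^-=[0.2556 0.3600; 0.3600 1.8418]  S=[0.3889]  K=[0.4351; -0.2108]  nu=[0.7595]  x^+=[2.9264, 1.6956]  P^+=[0.1820 0.3957; 0.3957 1.8245]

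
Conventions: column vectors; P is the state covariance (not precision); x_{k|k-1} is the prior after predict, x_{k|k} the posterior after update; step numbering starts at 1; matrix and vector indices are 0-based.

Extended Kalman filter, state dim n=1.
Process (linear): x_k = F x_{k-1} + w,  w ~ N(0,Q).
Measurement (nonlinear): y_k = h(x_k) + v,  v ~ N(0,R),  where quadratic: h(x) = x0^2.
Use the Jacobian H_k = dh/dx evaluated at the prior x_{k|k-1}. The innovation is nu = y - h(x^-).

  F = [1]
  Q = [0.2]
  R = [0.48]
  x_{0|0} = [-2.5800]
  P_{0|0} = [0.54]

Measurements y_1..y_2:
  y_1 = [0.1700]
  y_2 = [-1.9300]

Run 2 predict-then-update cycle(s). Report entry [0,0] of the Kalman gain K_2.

K[0,0] = -0.2840

step 1: x^-=[-2.5800]  P^-=[0.7400]  H_jac=[-5.1600]  S=[20.1829]  K=[-0.1892]  nu=[-6.4864]  x^+=[-1.3528]  P^+=[0.0176]
step 2: x^-=[-1.3528]  P^-=[0.2176]  H_jac=[-2.7057]  S=[2.0730]  K=[-0.2840]  nu=[-3.7602]  x^+=[-0.2849]  P^+=[0.0504]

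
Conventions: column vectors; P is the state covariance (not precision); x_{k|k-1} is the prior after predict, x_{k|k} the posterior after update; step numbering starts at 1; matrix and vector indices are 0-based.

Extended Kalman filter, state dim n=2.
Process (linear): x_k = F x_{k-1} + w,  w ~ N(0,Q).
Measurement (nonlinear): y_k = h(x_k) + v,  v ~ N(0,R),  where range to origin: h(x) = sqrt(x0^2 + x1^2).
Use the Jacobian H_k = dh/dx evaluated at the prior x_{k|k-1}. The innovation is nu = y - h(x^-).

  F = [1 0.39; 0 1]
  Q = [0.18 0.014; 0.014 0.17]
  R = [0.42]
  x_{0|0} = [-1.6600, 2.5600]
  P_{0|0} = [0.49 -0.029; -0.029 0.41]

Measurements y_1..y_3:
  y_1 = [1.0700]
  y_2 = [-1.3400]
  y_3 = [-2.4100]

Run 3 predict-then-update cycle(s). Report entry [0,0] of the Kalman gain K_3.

K[0,0] = -0.7559

step 1: x^-=[-0.6616, 2.5600]  P^-=[0.7097 0.1449; 0.1449 0.5800]  H_jac=[-0.2502 0.9682]  S=[0.9379]  K=[-0.0398; 0.5601]  nu=[-1.5741]  x^+=[-0.5990, 1.6784]  P^+=[0.7083 0.1658; 0.1658 0.2858]
step 2: x^-=[0.0556, 1.6784]  P^-=[1.0610 0.2913; 0.2913 0.4558]  H_jac=[0.0331 0.9995]  S=[0.8957]  K=[0.3642; 0.5193]  nu=[-3.0193]  x^+=[-1.0440, 0.1103]  P^+=[0.9422 0.1218; 0.1218 0.2142]
step 3: x^-=[-1.0010, 0.1103]  P^-=[1.2499 0.2194; 0.2194 0.3842]  H_jac=[-0.9940 0.1096]  S=[1.6117]  K=[-0.7559; -0.1092]  nu=[-3.4170]  x^+=[1.5820, 0.4834]  P^+=[0.3289 0.0864; 0.0864 0.3650]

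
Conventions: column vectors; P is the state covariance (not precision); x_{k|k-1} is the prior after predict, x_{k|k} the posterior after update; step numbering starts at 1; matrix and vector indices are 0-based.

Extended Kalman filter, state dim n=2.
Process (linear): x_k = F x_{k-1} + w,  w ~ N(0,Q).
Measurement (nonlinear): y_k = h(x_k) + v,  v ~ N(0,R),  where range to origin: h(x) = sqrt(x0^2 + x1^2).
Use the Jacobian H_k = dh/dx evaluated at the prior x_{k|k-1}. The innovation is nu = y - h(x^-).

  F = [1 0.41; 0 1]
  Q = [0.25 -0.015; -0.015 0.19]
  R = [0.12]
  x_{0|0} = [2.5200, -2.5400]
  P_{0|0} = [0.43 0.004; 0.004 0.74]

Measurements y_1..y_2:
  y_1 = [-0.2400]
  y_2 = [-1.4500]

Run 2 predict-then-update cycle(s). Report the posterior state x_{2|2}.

step 1: x^-=[1.4786, -2.5400]  P^-=[0.8077 0.2924; 0.2924 0.9300]  H_jac=[0.5031 -0.8642]  S=[0.7648]  K=[0.2009; -0.8586]  nu=[-3.1790]  x^+=[0.8400, 0.1895]  P^+=[0.7768 0.4243; 0.4243 0.3662]
step 2: x^-=[0.9177, 0.1895]  P^-=[1.4363 0.5595; 0.5595 0.5562]  H_jac=[0.9793 0.2022]  S=[1.7419]  K=[0.8725; 0.3791]  nu=[-2.3870]  x^+=[-1.1649, -0.7155]  P^+=[0.1104 -0.0167; -0.0167 0.3059]

x_post = [-1.1649, -0.7155]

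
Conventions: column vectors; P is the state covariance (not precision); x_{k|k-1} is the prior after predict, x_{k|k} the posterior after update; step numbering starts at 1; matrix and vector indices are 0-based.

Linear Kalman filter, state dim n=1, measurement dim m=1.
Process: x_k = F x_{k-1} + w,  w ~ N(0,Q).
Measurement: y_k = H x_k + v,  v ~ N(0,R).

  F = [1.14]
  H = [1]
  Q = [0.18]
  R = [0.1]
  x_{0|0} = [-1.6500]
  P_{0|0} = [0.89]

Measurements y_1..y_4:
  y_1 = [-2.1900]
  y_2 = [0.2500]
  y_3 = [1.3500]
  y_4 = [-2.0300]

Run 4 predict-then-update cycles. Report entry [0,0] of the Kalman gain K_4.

K[0,0] = 0.7337

step 1: x^-=[-1.8810]  P^-=[1.3366]  S=[1.4366]  K=[0.9304]  nu=[-0.3090]  x^+=[-2.1685]  P^+=[0.0930]
step 2: x^-=[-2.4721]  P^-=[0.3009]  S=[0.4009]  K=[0.7506]  nu=[2.7221]  x^+=[-0.4290]  P^+=[0.0751]
step 3: x^-=[-0.4890]  P^-=[0.2775]  S=[0.3775]  K=[0.7351]  nu=[1.8390]  x^+=[0.8629]  P^+=[0.0735]
step 4: x^-=[0.9837]  P^-=[0.2755]  S=[0.3755]  K=[0.7337]  nu=[-3.0137]  x^+=[-1.2275]  P^+=[0.0734]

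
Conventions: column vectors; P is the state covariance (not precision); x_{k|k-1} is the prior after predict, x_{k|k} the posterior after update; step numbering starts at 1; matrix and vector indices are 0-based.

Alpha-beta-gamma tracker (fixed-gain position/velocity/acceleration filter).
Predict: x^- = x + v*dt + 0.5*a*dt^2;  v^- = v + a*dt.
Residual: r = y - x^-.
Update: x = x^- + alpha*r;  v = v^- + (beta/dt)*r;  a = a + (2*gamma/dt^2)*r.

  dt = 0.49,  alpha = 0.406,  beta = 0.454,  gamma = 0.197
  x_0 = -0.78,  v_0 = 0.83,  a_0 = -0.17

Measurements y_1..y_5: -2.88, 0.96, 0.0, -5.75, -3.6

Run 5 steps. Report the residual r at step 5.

step 1: x_pred=-0.3937  r=-2.4863  x^+=-1.4031  v^+=-1.5569  a^+=-4.2500
step 2: x_pred=-2.6762  r=3.6362  x^+=-1.1999  v^+=-0.2703  a^+=1.7171
step 3: x_pred=-1.1263  r=1.1263  x^+=-0.6690  v^+=1.6145  a^+=3.5652
step 4: x_pred=0.5501  r=-6.3001  x^+=-2.0077  v^+=-2.4758  a^+=-6.7732
step 5: x_pred=-4.0340  r=0.4340  x^+=-3.8578  v^+=-5.3926  a^+=-6.0611

resid = 0.4340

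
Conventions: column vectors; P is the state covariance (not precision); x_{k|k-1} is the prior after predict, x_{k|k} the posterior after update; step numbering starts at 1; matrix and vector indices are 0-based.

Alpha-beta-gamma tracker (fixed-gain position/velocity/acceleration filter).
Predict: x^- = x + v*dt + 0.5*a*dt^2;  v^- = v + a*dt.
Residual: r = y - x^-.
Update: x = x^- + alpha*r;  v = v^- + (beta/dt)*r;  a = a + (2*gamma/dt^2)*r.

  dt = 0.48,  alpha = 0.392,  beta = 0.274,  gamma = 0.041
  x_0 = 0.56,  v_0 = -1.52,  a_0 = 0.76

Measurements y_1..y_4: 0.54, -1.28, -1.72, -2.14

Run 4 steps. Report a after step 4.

step 1: x_pred=-0.0820  r=0.6220  x^+=0.1618  v^+=-0.8001  a^+=0.9814
step 2: x_pred=-0.1092  r=-1.1708  x^+=-0.5682  v^+=-0.9974  a^+=0.5647
step 3: x_pred=-0.9818  r=-0.7382  x^+=-1.2712  v^+=-1.1477  a^+=0.3020
step 4: x_pred=-1.7873  r=-0.3527  x^+=-1.9256  v^+=-1.2041  a^+=0.1765

a_post = 0.1765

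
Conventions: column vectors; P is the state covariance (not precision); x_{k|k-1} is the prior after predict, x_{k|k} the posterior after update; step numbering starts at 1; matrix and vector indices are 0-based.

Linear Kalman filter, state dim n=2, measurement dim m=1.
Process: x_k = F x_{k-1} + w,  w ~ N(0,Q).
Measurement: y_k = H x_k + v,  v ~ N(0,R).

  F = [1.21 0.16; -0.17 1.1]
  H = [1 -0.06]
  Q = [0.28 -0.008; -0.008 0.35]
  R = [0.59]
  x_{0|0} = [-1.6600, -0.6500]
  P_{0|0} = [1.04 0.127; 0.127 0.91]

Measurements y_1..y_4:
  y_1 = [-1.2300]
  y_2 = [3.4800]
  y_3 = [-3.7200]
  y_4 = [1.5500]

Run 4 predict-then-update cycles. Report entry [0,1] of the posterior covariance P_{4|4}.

step 1: x^-=[-2.1126, -0.4328]  P^-=[1.8751 0.1038; 0.1038 1.4337]  S=[2.4578]  K=[0.7604; 0.0072]  nu=[0.8566]  x^+=[-1.4612, -0.4266]  P^+=[0.4540 0.0903; 0.0903 1.4335]
step 2: x^-=[-1.8363, -0.2208]  P^-=[1.0164 0.2686; 0.2686 2.0639]  S=[1.5816]  K=[0.6325; 0.0915]  nu=[5.3031]  x^+=[1.5176, 0.2646]  P^+=[0.3838 0.1770; 0.1770 2.0507]
step 3: x^-=[1.8787, 0.0331]  P^-=[0.9629 0.5048; 0.5048 2.7762]  S=[1.5023]  K=[0.6208; 0.2251]  nu=[-5.5967]  x^+=[-1.5957, -1.2270]  P^+=[0.3840 0.2948; 0.2948 2.7000]
step 4: x^-=[-2.1271, -1.0784]  P^-=[1.0254 0.7726; 0.7726 3.5179]  S=[1.5354]  K=[0.6377; 0.3657]  nu=[3.6124]  x^+=[0.1764, 0.2428]  P^+=[0.4011 0.4145; 0.4145 3.3125]

P_post[0,1] = 0.4145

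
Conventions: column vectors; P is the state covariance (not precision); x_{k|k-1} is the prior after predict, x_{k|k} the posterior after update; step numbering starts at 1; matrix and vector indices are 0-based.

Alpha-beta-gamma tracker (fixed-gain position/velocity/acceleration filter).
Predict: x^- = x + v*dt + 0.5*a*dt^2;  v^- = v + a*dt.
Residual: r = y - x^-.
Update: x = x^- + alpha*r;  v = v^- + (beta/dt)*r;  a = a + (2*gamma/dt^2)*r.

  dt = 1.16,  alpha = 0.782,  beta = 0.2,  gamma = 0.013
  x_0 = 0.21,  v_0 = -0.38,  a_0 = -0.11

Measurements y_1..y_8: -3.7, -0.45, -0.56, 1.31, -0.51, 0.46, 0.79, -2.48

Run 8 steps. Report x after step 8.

step 1: x_pred=-0.3048  r=-3.3952  x^+=-2.9598  v^+=-1.0930  a^+=-0.1756
step 2: x_pred=-4.3458  r=3.8958  x^+=-1.2993  v^+=-0.6250  a^+=-0.1003
step 3: x_pred=-2.0918  r=1.5318  x^+=-0.8939  v^+=-0.4773  a^+=-0.0707
step 4: x_pred=-1.4951  r=2.8051  x^+=0.6985  v^+=-0.0757  a^+=-0.0165
step 5: x_pred=0.5996  r=-1.1096  x^+=-0.2681  v^+=-0.2861  a^+=-0.0380
step 6: x_pred=-0.6256  r=1.0856  x^+=0.2233  v^+=-0.1430  a^+=-0.0170
step 7: x_pred=0.0460  r=0.7440  x^+=0.6278  v^+=-0.0345  a^+=-0.0026
step 8: x_pred=0.5861  r=-3.0661  x^+=-1.8116  v^+=-0.5661  a^+=-0.0619

x_post = -1.8116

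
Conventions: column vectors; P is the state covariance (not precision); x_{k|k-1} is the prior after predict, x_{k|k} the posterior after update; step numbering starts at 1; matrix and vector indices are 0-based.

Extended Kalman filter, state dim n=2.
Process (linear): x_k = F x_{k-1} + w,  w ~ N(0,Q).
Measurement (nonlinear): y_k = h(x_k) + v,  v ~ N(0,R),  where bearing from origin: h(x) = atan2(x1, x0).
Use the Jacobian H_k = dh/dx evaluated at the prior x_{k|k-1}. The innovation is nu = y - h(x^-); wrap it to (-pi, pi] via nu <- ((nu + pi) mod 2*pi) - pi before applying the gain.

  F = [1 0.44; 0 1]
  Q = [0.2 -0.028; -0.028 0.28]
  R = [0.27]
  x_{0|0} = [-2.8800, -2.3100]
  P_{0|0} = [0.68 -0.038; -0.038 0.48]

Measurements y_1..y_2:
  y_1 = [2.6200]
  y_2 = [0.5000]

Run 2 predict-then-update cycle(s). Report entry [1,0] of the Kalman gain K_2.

step 1: x^-=[-3.8964, -2.3100]  P^-=[0.9395 0.1452; 0.1452 0.7600]  H_jac=[0.1126 -0.1899]  S=[0.3031]  K=[0.2580; -0.4222]  nu=[-1.0567]  x^+=[-4.1690, -1.8638]  P^+=[0.9193 0.1782; 0.1782 0.7060]
step 2: x^-=[-4.9891, -1.8638]  P^-=[1.4128 0.4608; 0.4608 0.9860]  H_jac=[0.0657 -0.1759]  S=[0.2960]  K=[0.0398; -0.4837]  nu=[-2.9991]  x^+=[-5.1085, -0.4133]  P^+=[1.4124 0.4665; 0.4665 0.9167]

K[1,0] = -0.4837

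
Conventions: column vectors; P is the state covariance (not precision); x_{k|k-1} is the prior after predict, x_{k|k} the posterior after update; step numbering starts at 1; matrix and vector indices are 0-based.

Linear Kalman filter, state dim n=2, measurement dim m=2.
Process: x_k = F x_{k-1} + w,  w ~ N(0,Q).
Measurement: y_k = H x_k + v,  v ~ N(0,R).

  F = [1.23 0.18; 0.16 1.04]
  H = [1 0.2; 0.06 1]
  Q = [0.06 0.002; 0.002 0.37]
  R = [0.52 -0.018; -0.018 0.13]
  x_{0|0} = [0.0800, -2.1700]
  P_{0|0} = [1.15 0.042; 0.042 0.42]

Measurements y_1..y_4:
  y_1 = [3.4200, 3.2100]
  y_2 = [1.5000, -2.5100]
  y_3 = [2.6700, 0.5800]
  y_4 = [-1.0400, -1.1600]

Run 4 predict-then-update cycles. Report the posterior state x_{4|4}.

step 1: x^-=[-0.2922, -2.2440]  P^-=[1.8320 0.3619; 0.3619 0.8677]  S=[2.5315 0.6317; 0.6317 1.0477]  K=[0.7532 -0.0038; -0.0004 0.8491]  nu=[4.1610, 5.4715]  x^+=[2.8211, 2.4005]  P^+=[0.3994 -0.0380; -0.0380 0.1127]
step 2: x^-=[3.9020, 2.9479]  P^-=[0.6510 0.0520; 0.0520 0.4894]  S=[1.2114 0.1715; 0.1715 0.6280]  K=[0.5466 -0.0044; 0.0132 0.7807]  nu=[-2.9916, -5.6920]  x^+=[2.2916, -1.5353]  P^+=[0.2899 -0.0278; -0.0278 0.1029]
step 3: x^-=[2.5424, -1.2300]  P^-=[0.4896 0.0420; 0.0420 0.4795]  S=[1.0455 0.1497; 0.1497 0.6163]  K=[0.4763 0.0000; 0.0206 0.7771]  nu=[0.3736, 1.6575]  x^+=[2.7204, 0.0657]  P^+=[0.2524 -0.0237; -0.0237 0.1021]
step 4: x^-=[3.3579, 0.5036]  P^-=[0.4347 0.0398; 0.0398 0.4790]  S=[0.9897 0.1441; 0.1441 0.6153]  K=[0.4469 0.0023; 0.0239 0.7767]  nu=[-4.4986, -1.8651]  x^+=[1.3432, -1.0524]  P^+=[0.2367 -0.0219; -0.0219 0.1019]

x_post = [1.3432, -1.0524]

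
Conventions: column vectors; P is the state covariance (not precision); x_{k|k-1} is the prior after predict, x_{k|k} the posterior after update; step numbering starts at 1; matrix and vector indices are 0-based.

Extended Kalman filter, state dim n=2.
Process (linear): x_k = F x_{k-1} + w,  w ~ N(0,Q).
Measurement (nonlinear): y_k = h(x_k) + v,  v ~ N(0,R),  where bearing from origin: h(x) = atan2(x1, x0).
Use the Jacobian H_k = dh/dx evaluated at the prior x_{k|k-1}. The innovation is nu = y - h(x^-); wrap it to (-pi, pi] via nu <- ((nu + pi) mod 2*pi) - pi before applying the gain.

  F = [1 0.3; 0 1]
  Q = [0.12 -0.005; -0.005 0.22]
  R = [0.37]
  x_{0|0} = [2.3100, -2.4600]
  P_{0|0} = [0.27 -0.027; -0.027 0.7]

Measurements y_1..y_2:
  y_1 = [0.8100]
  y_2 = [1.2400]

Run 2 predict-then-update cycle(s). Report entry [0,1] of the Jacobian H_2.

step 1: x^-=[1.5720, -2.4600]  P^-=[0.4368 0.1780; 0.1780 0.9200]  H_jac=[0.2886 0.1844]  S=[0.4566]  K=[0.3480; 0.4841]  nu=[1.8122]  x^+=[2.2026, -1.5827]  P^+=[0.3815 0.1011; 0.1011 0.8130]
step 2: x^-=[1.7278, -1.5827]  P^-=[0.6353 0.3400; 0.3400 1.0330]  H_jac=[0.2883 0.3147]  S=[0.5868]  K=[0.4944; 0.7210]  nu=[1.9816]  x^+=[2.7076, -0.1539]  P^+=[0.4919 0.1308; 0.1308 0.7279]

H_jac[0,1] = 0.3147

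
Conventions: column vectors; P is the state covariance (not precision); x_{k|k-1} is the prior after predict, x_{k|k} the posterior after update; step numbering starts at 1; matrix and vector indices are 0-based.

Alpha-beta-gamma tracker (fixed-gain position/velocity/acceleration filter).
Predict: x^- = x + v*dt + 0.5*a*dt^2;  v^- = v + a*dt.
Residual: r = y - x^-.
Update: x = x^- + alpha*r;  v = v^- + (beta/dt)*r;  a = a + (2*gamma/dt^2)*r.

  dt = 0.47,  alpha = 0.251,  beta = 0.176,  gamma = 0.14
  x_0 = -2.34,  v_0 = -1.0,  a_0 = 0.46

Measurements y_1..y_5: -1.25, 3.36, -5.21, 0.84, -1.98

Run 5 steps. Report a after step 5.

step 1: x_pred=-2.7592  r=1.5092  x^+=-2.3804  v^+=-0.2187  a^+=2.3730
step 2: x_pred=-2.2211  r=5.5811  x^+=-0.8202  v^+=2.9866  a^+=9.4472
step 3: x_pred=1.6269  r=-6.8369  x^+=-0.0892  v^+=4.8665  a^+=0.7811
step 4: x_pred=2.2844  r=-1.4444  x^+=1.9219  v^+=4.6928  a^+=-1.0497
step 5: x_pred=4.0115  r=-5.9915  x^+=2.5076  v^+=1.9558  a^+=-8.6442

a_post = -8.6442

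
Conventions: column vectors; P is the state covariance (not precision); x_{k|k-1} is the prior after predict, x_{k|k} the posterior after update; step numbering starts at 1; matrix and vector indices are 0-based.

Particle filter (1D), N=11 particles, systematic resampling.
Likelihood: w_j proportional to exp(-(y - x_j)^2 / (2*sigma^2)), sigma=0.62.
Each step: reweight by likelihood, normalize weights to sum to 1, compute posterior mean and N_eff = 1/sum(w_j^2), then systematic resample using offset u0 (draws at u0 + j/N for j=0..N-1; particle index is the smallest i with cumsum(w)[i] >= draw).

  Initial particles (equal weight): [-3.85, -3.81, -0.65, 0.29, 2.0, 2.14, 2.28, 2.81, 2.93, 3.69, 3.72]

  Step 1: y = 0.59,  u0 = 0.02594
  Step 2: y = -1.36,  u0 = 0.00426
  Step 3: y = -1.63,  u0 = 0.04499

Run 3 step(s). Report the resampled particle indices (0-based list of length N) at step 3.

step 1: w=[0.0000, 0.0000, 0.1156, 0.7597, 0.0643, 0.0375, 0.0208, 0.0014, 0.0007, 0.0000, 0.0000]  mean=0.4075  Neff=1.6766  idx=[2, 3, 3, 3, 3, 3, 3, 3, 3, 3, 4]
step 2: w=[0.6656, 0.0372, 0.0372, 0.0372, 0.0372, 0.0372, 0.0372, 0.0372, 0.0372, 0.0372, 0.0000]  mean=-0.3357  Neff=2.1957  idx=[0, 0, 0, 0, 0, 0, 0, 0, 2, 5, 7]
step 3: w=[0.1237, 0.1237, 0.1237, 0.1237, 0.1237, 0.1237, 0.1237, 0.1237, 0.0036, 0.0036, 0.0036]  mean=-0.6399  Neff=8.1715  idx=[0, 1, 1, 2, 3, 4, 4, 5, 6, 6, 7]

resampled_idx = [0, 1, 1, 2, 3, 4, 4, 5, 6, 6, 7]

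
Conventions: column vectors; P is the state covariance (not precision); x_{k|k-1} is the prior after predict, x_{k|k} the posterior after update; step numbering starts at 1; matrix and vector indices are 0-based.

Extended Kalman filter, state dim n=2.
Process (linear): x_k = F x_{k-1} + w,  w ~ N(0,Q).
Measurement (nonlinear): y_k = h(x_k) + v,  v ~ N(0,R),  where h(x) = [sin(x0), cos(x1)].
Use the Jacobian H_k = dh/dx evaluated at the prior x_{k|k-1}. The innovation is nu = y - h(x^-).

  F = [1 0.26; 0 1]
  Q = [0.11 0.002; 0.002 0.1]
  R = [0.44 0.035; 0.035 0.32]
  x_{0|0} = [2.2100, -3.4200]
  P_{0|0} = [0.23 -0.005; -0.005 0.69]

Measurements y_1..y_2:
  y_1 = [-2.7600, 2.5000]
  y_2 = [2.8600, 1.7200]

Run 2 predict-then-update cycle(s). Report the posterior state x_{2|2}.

step 1: x^-=[1.3208, -3.4200]  P^-=[0.3840 0.1764; 0.1764 0.7900]  H_jac=[0.2474 0.0000; 0.0000 -0.2748]  S=[0.4635 0.0230; 0.0230 0.3797]  K=[0.2120 -0.1405; 0.1229 -0.5793]  nu=[-3.7289, 3.4615]  x^+=[0.0440, -5.8835]  P^+=[0.3571 0.1366; 0.1366 0.6589]
step 2: x^-=[-1.4858, -5.8835]  P^-=[0.5827 0.3099; 0.3099 0.7589]  H_jac=[0.0849 0.0000; 0.0000 -0.3891]  S=[0.4442 0.0248; 0.0248 0.4349]  K=[0.1273 -0.2846; 0.0974 -0.6845]  nu=[3.8564, 0.7988]  x^+=[-1.2223, -6.0547]  P^+=[0.5421 0.2226; 0.2226 0.5542]

x_post = [-1.2223, -6.0547]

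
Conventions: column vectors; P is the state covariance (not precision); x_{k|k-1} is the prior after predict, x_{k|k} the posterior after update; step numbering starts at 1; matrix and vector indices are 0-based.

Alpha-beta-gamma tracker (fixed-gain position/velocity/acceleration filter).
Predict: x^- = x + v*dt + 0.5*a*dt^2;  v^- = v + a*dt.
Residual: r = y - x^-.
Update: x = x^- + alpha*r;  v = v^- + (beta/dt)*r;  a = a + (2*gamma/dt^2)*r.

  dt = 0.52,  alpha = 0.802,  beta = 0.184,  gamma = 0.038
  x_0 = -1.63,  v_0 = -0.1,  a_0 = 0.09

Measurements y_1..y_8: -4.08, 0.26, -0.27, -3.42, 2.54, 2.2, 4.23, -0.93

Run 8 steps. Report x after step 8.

step 1: x_pred=-1.6698  r=-2.4102  x^+=-3.6028  v^+=-0.9060  a^+=-0.5874
step 2: x_pred=-4.1533  r=4.4133  x^+=-0.6138  v^+=0.3502  a^+=0.6530
step 3: x_pred=-0.3435  r=0.0735  x^+=-0.2845  v^+=0.7157  a^+=0.6737
step 4: x_pred=0.1787  r=-3.5987  x^+=-2.7075  v^+=-0.2074  a^+=-0.3378
step 5: x_pred=-2.8609  r=5.4009  x^+=1.4706  v^+=1.5281  a^+=1.1802
step 6: x_pred=2.4248  r=-0.2248  x^+=2.2445  v^+=2.0623  a^+=1.1170
step 7: x_pred=3.4679  r=0.7621  x^+=4.0791  v^+=2.9128  a^+=1.3312
step 8: x_pred=5.7737  r=-6.7037  x^+=0.3973  v^+=1.2329  a^+=-0.5530

x_post = 0.3973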